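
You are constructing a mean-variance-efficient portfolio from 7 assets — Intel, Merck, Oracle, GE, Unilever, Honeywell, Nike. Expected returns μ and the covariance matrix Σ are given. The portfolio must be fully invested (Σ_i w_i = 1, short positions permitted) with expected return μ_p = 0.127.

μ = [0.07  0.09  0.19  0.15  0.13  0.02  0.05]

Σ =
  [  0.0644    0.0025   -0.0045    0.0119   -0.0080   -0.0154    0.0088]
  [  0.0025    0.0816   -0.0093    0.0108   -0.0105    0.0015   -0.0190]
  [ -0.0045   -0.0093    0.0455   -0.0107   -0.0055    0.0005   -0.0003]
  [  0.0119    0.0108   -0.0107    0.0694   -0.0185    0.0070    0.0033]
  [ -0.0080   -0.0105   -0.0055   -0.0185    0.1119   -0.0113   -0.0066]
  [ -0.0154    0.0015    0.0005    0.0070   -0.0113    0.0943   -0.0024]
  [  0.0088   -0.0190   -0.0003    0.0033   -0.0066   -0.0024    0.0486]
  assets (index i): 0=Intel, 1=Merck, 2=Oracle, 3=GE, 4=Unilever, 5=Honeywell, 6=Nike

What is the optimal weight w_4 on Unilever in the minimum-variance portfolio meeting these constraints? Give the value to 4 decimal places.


0.1400

g=Σ⁻¹μ = [0.9851  2.0364  5.7003  3.0549  2.3572  0.4122  1.8148]
h=Σ⁻¹𝟙 = [16.1011  22.6062  34.3231  15.8187  19.6997  14.6176  29.0334]
a=μᵀg=2.198930  b=𝟙ᵀg=16.360819  c=𝟙ᵀh=152.199867  D=ac−b²=67.000366
λ₁=(c·0.127−b)/D = (152.199867·0.127−16.360819)/67.000366 = 0.044307
λ₂=(a−b·0.127)/D = (2.198930−16.360819·0.127)/67.000366 = 0.001808
w* = 0.044307·g + 0.001808·h:
  w_0 = 0.044307·0.9851 + 0.001808·16.1011 = 0.0728  (Intel)
  w_1 = 0.044307·2.0364 + 0.001808·22.6062 = 0.1311  (Merck)
  w_2 = 0.044307·5.7003 + 0.001808·34.3231 = 0.3146  (Oracle)
  w_3 = 0.044307·3.0549 + 0.001808·15.8187 = 0.1639  (GE)
  w_4 = 0.044307·2.3572 + 0.001808·19.6997 = 0.1400  (Unilever)
  w_5 = 0.044307·0.4122 + 0.001808·14.6176 = 0.0447  (Honeywell)
  w_6 = 0.044307·1.8148 + 0.001808·29.0334 = 0.1329  (Nike)
Σw_i=1.0000  μᵀw=0.1270
σ²=wᵀΣw=λ₁·μ_p+λ₂ = 0.044307·0.127 + 0.001808 = 0.007434 ≈ 0.0074


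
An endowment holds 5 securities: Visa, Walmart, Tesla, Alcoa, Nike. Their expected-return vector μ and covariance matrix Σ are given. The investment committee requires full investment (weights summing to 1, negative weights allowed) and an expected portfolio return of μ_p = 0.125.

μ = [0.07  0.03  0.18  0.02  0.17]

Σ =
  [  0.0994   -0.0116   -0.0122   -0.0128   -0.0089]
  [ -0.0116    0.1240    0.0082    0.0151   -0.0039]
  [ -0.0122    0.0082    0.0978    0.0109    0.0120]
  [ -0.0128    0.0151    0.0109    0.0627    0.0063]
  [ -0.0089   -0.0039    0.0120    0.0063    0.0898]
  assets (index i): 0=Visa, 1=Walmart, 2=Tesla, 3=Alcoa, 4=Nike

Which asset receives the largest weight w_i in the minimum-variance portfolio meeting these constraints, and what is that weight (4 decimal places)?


u=Σ⁻¹μ = [1.1100  0.2876  1.7365  -0.0048  1.7839]
v=Σ⁻¹𝟙 = [14.8194  7.4469  8.4985  14.6216  10.7666]
a=μᵀu=0.702066  b=𝟙ᵀu=4.913248  c=𝟙ᵀv=56.153028  D=ac−b²=15.283119
λ₁=(c·0.125−b)/D = (56.153028·0.125−4.913248)/15.283119 = 0.137791
λ₂=(a−b·0.125)/D = (0.702066−4.913248·0.125)/15.283119 = 0.005752
w* = 0.137791·u + 0.005752·v:
  w_0 = 0.137791·1.1100 + 0.005752·14.8194 = 0.2382  (Visa)
  w_1 = 0.137791·0.2876 + 0.005752·7.4469 = 0.0825  (Walmart)
  w_2 = 0.137791·1.7365 + 0.005752·8.4985 = 0.2882  (Tesla)
  w_3 = 0.137791·-0.0048 + 0.005752·14.6216 = 0.0834  (Alcoa)
  w_4 = 0.137791·1.7839 + 0.005752·10.7666 = 0.3077  (Nike)
Σw_i=1.0000  μᵀw=0.1250
σ²=wᵀΣw=λ₁·μ_p+λ₂ = 0.137791·0.125 + 0.005752 = 0.022976 ≈ 0.0230

Nike (0.3077)


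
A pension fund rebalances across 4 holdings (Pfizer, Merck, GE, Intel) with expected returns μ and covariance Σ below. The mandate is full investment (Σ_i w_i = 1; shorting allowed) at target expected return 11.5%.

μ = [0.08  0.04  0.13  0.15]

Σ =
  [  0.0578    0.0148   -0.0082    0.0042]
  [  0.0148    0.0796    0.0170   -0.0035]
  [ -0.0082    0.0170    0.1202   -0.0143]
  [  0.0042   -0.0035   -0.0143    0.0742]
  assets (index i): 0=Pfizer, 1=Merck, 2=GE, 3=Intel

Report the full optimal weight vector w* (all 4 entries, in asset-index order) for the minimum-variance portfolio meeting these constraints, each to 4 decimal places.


x=Σ⁻¹μ = [1.4194  0.0290  1.4383  2.2198]
y=Σ⁻¹𝟙 = [15.5370  8.1952  9.9942  14.9103]
a=μᵀx=0.634666  b=𝟙ᵀx=5.106562  c=𝟙ᵀy=48.636721  D=ac−b²=4.791119
λ₁=(c·0.115−b)/D = (48.636721·0.115−5.106562)/4.791119 = 0.101576
λ₂=(a−b·0.115)/D = (0.634666−5.106562·0.115)/4.791119 = 0.009896
w* = 0.101576·x + 0.009896·y:
  w_0 = 0.101576·1.4194 + 0.009896·15.5370 = 0.2979  (Pfizer)
  w_1 = 0.101576·0.0290 + 0.009896·8.1952 = 0.0840  (Merck)
  w_2 = 0.101576·1.4383 + 0.009896·9.9942 = 0.2450  (GE)
  w_3 = 0.101576·2.2198 + 0.009896·14.9103 = 0.3730  (Intel)
Σw_i=1.0000  μᵀw=0.1150
σ²=wᵀΣw=λ₁·μ_p+λ₂ = 0.101576·0.115 + 0.009896 = 0.021577 ≈ 0.0216

0.2979  0.0840  0.2450  0.3730


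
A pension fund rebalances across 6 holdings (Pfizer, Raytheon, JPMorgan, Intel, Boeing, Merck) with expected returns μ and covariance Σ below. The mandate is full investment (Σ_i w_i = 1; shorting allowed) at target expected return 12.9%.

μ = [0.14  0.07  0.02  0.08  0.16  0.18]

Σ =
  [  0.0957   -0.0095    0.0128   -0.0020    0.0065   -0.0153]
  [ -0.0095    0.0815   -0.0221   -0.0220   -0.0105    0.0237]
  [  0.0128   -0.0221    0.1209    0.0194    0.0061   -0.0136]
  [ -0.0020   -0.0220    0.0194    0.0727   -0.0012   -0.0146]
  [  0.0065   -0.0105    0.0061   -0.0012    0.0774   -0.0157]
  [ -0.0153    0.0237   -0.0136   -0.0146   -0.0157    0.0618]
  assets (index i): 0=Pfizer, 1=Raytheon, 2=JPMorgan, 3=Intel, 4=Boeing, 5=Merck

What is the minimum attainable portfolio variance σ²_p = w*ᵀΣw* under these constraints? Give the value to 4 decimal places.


0.0097

g=Σ⁻¹μ = [2.0928  0.8446  0.0735  2.3297  2.9326  4.4184]
h=Σ⁻¹𝟙 = [14.2641  17.4119  8.1804  22.5561  18.8506  24.9532]
a=μᵀg=1.804487  b=𝟙ᵀg=12.691569  c=𝟙ᵀh=106.216258  D=ac−b²=30.589888
λ₁=(c·0.129−b)/D = (106.216258·0.129−12.691569)/30.589888 = 0.033028
λ₂=(a−b·0.129)/D = (1.804487−12.691569·0.129)/30.589888 = 0.005468
w* = 0.033028·g + 0.005468·h:
  w_0 = 0.033028·2.0928 + 0.005468·14.2641 = 0.1471  (Pfizer)
  w_1 = 0.033028·0.8446 + 0.005468·17.4119 = 0.1231  (Raytheon)
  w_2 = 0.033028·0.0735 + 0.005468·8.1804 = 0.0472  (JPMorgan)
  w_3 = 0.033028·2.3297 + 0.005468·22.5561 = 0.2003  (Intel)
  w_4 = 0.033028·2.9326 + 0.005468·18.8506 = 0.1999  (Boeing)
  w_5 = 0.033028·4.4184 + 0.005468·24.9532 = 0.2824  (Merck)
Σw_i=1.0000  μᵀw=0.1290
σ²=wᵀΣw=λ₁·μ_p+λ₂ = 0.033028·0.129 + 0.005468 = 0.009729 ≈ 0.0097


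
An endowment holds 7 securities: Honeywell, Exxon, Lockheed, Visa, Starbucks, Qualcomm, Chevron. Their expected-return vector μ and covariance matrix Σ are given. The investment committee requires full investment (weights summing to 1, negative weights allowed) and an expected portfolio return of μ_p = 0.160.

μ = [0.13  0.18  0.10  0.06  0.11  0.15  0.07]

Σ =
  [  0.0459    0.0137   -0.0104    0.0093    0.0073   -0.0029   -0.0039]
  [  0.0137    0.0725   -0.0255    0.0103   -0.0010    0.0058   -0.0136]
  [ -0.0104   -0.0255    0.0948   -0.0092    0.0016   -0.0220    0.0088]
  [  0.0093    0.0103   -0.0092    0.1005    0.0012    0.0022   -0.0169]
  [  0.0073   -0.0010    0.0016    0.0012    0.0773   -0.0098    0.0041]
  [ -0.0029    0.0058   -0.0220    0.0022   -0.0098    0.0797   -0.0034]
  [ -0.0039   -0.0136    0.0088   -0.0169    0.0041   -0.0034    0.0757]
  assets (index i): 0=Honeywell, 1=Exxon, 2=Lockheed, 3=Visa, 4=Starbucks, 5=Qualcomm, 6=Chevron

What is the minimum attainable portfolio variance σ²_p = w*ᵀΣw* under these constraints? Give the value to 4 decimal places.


x=Σ⁻¹μ = [2.5241  2.9381  2.6406  0.4671  1.4291  2.7126  1.4243]
y=Σ⁻¹𝟙 = [19.9250  17.9072  21.3430  10.5983  12.2620  19.8248  17.5650]
a=μᵀx=1.812855  b=𝟙ᵀx=14.135834  c=𝟙ᵀy=119.425267  D=ac−b²=16.678957
λ₁=(c·0.160−b)/D = (119.425267·0.160−14.135834)/16.678957 = 0.298113
λ₂=(a−b·0.160)/D = (1.812855−14.135834·0.160)/16.678957 = -0.026913
w* = 0.298113·x + -0.026913·y:
  w_0 = 0.298113·2.5241 + -0.026913·19.9250 = 0.2162  (Honeywell)
  w_1 = 0.298113·2.9381 + -0.026913·17.9072 = 0.3939  (Exxon)
  w_2 = 0.298113·2.6406 + -0.026913·21.3430 = 0.2128  (Lockheed)
  w_3 = 0.298113·0.4671 + -0.026913·10.5983 = -0.1460  (Visa)
  w_4 = 0.298113·1.4291 + -0.026913·12.2620 = 0.0960  (Starbucks)
  w_5 = 0.298113·2.7126 + -0.026913·19.8248 = 0.2751  (Qualcomm)
  w_6 = 0.298113·1.4243 + -0.026913·17.5650 = -0.0481  (Chevron)
Σw_i=1.0000  μᵀw=0.1600
σ²=wᵀΣw=λ₁·μ_p+λ₂ = 0.298113·0.160 + -0.026913 = 0.020785 ≈ 0.0208

0.0208


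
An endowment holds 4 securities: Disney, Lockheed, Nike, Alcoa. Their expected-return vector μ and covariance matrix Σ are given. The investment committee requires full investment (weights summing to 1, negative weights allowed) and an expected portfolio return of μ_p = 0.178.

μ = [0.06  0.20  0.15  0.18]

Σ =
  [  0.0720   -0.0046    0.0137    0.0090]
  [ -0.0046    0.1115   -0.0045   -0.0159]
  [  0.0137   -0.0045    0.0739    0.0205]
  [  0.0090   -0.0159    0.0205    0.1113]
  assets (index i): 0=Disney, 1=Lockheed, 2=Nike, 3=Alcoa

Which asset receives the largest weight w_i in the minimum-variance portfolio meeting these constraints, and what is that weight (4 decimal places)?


Lockheed (0.3952)

g=Σ⁻¹μ = [0.4593  2.1039  1.6346  1.5796]
h=Σ⁻¹𝟙 = [11.7393  10.9611  9.8635  7.7846]
a=μᵀg=0.977847  b=𝟙ᵀg=5.777328  c=𝟙ᵀh=40.348487  D=ac−b²=6.077119
λ₁=(c·0.178−b)/D = (40.348487·0.178−5.777328)/6.077119 = 0.231146
λ₂=(a−b·0.178)/D = (0.977847−5.777328·0.178)/6.077119 = -0.008313
w* = 0.231146·g + -0.008313·h:
  w_0 = 0.231146·0.4593 + -0.008313·11.7393 = 0.0086  (Disney)
  w_1 = 0.231146·2.1039 + -0.008313·10.9611 = 0.3952  (Lockheed)
  w_2 = 0.231146·1.6346 + -0.008313·9.8635 = 0.2958  (Nike)
  w_3 = 0.231146·1.5796 + -0.008313·7.7846 = 0.3004  (Alcoa)
Σw_i=1.0000  μᵀw=0.1780
σ²=wᵀΣw=λ₁·μ_p+λ₂ = 0.231146·0.178 + -0.008313 = 0.032831 ≈ 0.0328


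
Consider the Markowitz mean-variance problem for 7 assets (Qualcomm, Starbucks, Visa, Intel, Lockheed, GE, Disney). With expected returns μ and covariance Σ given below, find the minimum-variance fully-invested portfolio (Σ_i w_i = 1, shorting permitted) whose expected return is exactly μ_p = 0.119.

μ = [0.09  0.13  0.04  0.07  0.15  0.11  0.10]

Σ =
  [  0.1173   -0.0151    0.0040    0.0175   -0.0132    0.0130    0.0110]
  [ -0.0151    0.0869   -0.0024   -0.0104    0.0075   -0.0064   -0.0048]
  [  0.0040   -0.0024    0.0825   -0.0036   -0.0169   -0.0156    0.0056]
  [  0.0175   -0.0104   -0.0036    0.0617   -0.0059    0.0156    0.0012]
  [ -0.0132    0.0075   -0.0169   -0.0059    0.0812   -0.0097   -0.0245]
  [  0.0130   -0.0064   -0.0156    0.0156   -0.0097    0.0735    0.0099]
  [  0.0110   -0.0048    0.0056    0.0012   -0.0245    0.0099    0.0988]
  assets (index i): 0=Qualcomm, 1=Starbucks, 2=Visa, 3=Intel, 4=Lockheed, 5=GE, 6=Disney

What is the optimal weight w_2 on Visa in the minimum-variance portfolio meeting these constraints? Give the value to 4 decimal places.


0.0441

x=Σ⁻¹μ = [0.7731  1.7637  1.3553  1.0912  2.8161  1.7465  1.4450]
y=Σ⁻¹𝟙 = [7.0638  15.0601  19.7580  15.8581  23.1186  15.8082  12.9030]
a=μᵀx=1.188486  b=𝟙ᵀx=10.990932  c=𝟙ᵀy=109.569779  D=ac−b²=9.421617
λ₁=(c·0.119−b)/D = (109.569779·0.119−10.990932)/9.421617 = 0.217359
λ₂=(a−b·0.119)/D = (1.188486−10.990932·0.119)/9.421617 = -0.012677
w* = 0.217359·x + -0.012677·y:
  w_0 = 0.217359·0.7731 + -0.012677·7.0638 = 0.0785  (Qualcomm)
  w_1 = 0.217359·1.7637 + -0.012677·15.0601 = 0.1925  (Starbucks)
  w_2 = 0.217359·1.3553 + -0.012677·19.7580 = 0.0441  (Visa)
  w_3 = 0.217359·1.0912 + -0.012677·15.8581 = 0.0362  (Intel)
  w_4 = 0.217359·2.8161 + -0.012677·23.1186 = 0.3190  (Lockheed)
  w_5 = 0.217359·1.7465 + -0.012677·15.8082 = 0.1792  (GE)
  w_6 = 0.217359·1.4450 + -0.012677·12.9030 = 0.1505  (Disney)
Σw_i=1.0000  μᵀw=0.1190
σ²=wᵀΣw=λ₁·μ_p+λ₂ = 0.217359·0.119 + -0.012677 = 0.013189 ≈ 0.0132


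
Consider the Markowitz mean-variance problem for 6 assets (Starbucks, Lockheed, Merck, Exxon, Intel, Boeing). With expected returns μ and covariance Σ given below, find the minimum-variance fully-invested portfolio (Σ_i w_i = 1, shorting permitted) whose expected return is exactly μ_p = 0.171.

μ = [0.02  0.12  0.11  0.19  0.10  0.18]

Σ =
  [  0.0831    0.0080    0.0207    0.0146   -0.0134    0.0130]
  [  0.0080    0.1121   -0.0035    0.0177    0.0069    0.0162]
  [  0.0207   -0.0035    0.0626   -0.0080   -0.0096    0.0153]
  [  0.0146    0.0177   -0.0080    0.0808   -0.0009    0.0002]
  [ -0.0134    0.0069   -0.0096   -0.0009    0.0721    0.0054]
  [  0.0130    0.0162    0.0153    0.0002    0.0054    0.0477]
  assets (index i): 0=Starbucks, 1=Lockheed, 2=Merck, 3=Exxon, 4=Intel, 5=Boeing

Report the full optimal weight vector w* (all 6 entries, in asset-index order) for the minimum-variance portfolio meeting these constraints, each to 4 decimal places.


u=Σ⁻¹μ = [-1.0216  0.2376  1.8459  2.6723  1.2115  3.2309]
v=Σ⁻¹𝟙 = [6.5731  4.5016  15.3804  11.8771  16.0444  10.8446]
a=μᵀu=1.421575  b=𝟙ᵀu=8.176616  c=𝟙ᵀv=65.221165  D=ac−b²=25.859745
λ₁=(c·0.171−b)/D = (65.221165·0.171−8.176616)/25.859745 = 0.115090
λ₂=(a−b·0.171)/D = (1.421575−8.176616·0.171)/25.859745 = 0.000904
w* = 0.115090·u + 0.000904·v:
  w_0 = 0.115090·-1.0216 + 0.000904·6.5731 = -0.1116  (Starbucks)
  w_1 = 0.115090·0.2376 + 0.000904·4.5016 = 0.0314  (Lockheed)
  w_2 = 0.115090·1.8459 + 0.000904·15.3804 = 0.2264  (Merck)
  w_3 = 0.115090·2.6723 + 0.000904·11.8771 = 0.3183  (Exxon)
  w_4 = 0.115090·1.2115 + 0.000904·16.0444 = 0.1539  (Intel)
  w_5 = 0.115090·3.2309 + 0.000904·10.8446 = 0.3816  (Boeing)
Σw_i=1.0000  μᵀw=0.1710
σ²=wᵀΣw=λ₁·μ_p+λ₂ = 0.115090·0.171 + 0.000904 = 0.020584 ≈ 0.0206

-0.1116  0.0314  0.2264  0.3183  0.1539  0.3816


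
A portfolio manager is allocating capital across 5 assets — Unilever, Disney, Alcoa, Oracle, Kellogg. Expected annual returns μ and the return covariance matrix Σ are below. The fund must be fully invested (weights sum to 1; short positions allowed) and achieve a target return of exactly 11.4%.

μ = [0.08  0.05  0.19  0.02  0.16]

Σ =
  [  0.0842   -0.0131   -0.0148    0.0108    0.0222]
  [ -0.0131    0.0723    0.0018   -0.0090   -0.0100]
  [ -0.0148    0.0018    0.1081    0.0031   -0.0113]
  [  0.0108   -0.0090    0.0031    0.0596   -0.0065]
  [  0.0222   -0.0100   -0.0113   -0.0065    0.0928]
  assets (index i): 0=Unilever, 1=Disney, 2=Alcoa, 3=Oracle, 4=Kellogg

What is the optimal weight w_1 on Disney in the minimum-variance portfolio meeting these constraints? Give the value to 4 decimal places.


0.2088

p=Σ⁻¹μ = [0.9278  1.1265  2.0524  0.4385  1.9042]
q=Σ⁻¹𝟙 = [11.1343  19.6620  11.2644  18.5512  12.9020]
a=μᵀp=0.833947  b=𝟙ᵀp=6.449429  c=𝟙ᵀq=73.513945  D=ac−b²=19.711625
λ₁=(c·0.114−b)/D = (73.513945·0.114−6.449429)/19.711625 = 0.097971
λ₂=(a−b·0.114)/D = (0.833947−6.449429·0.114)/19.711625 = 0.005008
w* = 0.097971·p + 0.005008·q:
  w_0 = 0.097971·0.9278 + 0.005008·11.1343 = 0.1467  (Unilever)
  w_1 = 0.097971·1.1265 + 0.005008·19.6620 = 0.2088  (Disney)
  w_2 = 0.097971·2.0524 + 0.005008·11.2644 = 0.2575  (Alcoa)
  w_3 = 0.097971·0.4385 + 0.005008·18.5512 = 0.1359  (Oracle)
  w_4 = 0.097971·1.9042 + 0.005008·12.9020 = 0.2512  (Kellogg)
Σw_i=1.0000  μᵀw=0.1140
σ²=wᵀΣw=λ₁·μ_p+λ₂ = 0.097971·0.114 + 0.005008 = 0.016176 ≈ 0.0162


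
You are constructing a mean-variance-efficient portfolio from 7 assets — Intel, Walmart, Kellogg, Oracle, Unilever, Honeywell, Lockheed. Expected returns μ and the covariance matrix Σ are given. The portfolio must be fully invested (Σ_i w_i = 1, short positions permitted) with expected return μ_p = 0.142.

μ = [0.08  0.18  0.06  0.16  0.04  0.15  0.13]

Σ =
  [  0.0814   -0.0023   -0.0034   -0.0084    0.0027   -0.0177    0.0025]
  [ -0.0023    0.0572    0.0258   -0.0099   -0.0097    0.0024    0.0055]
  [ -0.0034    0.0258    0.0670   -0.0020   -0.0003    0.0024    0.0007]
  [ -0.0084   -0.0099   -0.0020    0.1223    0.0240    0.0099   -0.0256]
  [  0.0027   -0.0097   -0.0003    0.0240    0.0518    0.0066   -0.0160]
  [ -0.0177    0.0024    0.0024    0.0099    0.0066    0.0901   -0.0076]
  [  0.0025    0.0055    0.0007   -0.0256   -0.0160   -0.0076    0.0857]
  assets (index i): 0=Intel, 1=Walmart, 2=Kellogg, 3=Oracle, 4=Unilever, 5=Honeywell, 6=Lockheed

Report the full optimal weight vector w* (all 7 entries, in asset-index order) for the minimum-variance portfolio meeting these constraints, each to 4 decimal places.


0.1359  0.3157  -0.0382  0.1587  0.0842  0.1574  0.1863

u=Σ⁻¹μ = [1.5466  3.6038  -0.4419  1.8112  0.9515  1.7947  2.1219]
v=Σ⁻¹𝟙 = [15.5330  17.1043  8.8707  9.3254  21.3875  12.3787  17.9217]
a=μᵀu=1.618808  b=𝟙ᵀu=11.387846  c=𝟙ᵀv=102.521283  D=ac−b²=36.279194
λ₁=(c·0.142−b)/D = (102.521283·0.142−11.387846)/36.279194 = 0.087383
λ₂=(a−b·0.142)/D = (1.618808−11.387846·0.142)/36.279194 = 0.000048
w* = 0.087383·u + 0.000048·v:
  w_0 = 0.087383·1.5466 + 0.000048·15.5330 = 0.1359  (Intel)
  w_1 = 0.087383·3.6038 + 0.000048·17.1043 = 0.3157  (Walmart)
  w_2 = 0.087383·-0.4419 + 0.000048·8.8707 = -0.0382  (Kellogg)
  w_3 = 0.087383·1.8112 + 0.000048·9.3254 = 0.1587  (Oracle)
  w_4 = 0.087383·0.9515 + 0.000048·21.3875 = 0.0842  (Unilever)
  w_5 = 0.087383·1.7947 + 0.000048·12.3787 = 0.1574  (Honeywell)
  w_6 = 0.087383·2.1219 + 0.000048·17.9217 = 0.1863  (Lockheed)
Σw_i=1.0000  μᵀw=0.1420
σ²=wᵀΣw=λ₁·μ_p+λ₂ = 0.087383·0.142 + 0.000048 = 0.012456 ≈ 0.0125


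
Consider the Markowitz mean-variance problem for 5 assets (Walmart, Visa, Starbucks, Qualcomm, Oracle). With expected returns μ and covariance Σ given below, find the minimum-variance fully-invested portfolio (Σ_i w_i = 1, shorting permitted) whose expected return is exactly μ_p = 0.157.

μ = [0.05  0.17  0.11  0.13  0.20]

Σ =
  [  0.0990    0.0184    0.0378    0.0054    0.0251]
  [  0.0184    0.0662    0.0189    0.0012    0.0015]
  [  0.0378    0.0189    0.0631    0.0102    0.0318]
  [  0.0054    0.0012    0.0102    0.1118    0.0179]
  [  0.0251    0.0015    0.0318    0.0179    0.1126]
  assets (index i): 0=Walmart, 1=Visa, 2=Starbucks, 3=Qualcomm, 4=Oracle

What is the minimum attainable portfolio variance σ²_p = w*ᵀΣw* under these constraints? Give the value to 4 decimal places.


x=Σ⁻¹μ = [-0.5679  2.5732  0.3500  0.8695  1.6314]
y=Σ⁻¹𝟙 = [3.8152  12.0014  6.3063  7.2660  4.9346]
a=μᵀx=0.886863  b=𝟙ᵀx=4.856187  c=𝟙ᵀy=34.323465  D=ac−b²=6.857661
λ₁=(c·0.157−b)/D = (34.323465·0.157−4.856187)/6.857661 = 0.077665
λ₂=(a−b·0.157)/D = (0.886863−4.856187·0.157)/6.857661 = 0.018146
w* = 0.077665·x + 0.018146·y:
  w_0 = 0.077665·-0.5679 + 0.018146·3.8152 = 0.0251  (Walmart)
  w_1 = 0.077665·2.5732 + 0.018146·12.0014 = 0.4176  (Visa)
  w_2 = 0.077665·0.3500 + 0.018146·6.3063 = 0.1416  (Starbucks)
  w_3 = 0.077665·0.8695 + 0.018146·7.2660 = 0.1994  (Qualcomm)
  w_4 = 0.077665·1.6314 + 0.018146·4.9346 = 0.2163  (Oracle)
Σw_i=1.0000  μᵀw=0.1570
σ²=wᵀΣw=λ₁·μ_p+λ₂ = 0.077665·0.157 + 0.018146 = 0.030340 ≈ 0.0303

0.0303


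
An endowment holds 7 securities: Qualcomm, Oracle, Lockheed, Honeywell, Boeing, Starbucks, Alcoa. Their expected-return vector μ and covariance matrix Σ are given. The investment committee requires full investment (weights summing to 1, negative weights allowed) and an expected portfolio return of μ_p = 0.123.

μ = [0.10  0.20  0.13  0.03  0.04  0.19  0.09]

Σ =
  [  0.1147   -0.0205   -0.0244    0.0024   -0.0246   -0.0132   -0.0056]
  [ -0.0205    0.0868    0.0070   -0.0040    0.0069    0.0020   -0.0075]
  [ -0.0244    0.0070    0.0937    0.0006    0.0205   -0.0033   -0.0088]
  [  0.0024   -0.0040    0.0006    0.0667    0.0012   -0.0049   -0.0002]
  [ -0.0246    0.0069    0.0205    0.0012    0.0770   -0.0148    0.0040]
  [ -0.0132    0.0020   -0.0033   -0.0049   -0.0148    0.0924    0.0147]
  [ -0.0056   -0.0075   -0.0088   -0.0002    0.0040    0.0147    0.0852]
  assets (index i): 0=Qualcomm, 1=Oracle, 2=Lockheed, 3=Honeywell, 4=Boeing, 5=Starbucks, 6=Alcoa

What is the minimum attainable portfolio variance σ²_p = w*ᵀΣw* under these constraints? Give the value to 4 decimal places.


p=Σ⁻¹μ = [2.2398  2.6965  1.7594  0.6768  0.9103  2.3760  1.1716]
q=Σ⁻¹𝟙 = [19.7283  15.2861  12.6250  15.9486  16.6143  15.3111  12.2991]
a=μᵀp=1.605609  b=𝟙ᵀp=11.830346  c=𝟙ᵀq=107.812353  D=ac−b²=33.147421
λ₁=(c·0.123−b)/D = (107.812353·0.123−11.830346)/33.147421 = 0.043158
λ₂=(a−b·0.123)/D = (1.605609−11.830346·0.123)/33.147421 = 0.004540
w* = 0.043158·p + 0.004540·q:
  w_0 = 0.043158·2.2398 + 0.004540·19.7283 = 0.1862  (Qualcomm)
  w_1 = 0.043158·2.6965 + 0.004540·15.2861 = 0.1858  (Oracle)
  w_2 = 0.043158·1.7594 + 0.004540·12.6250 = 0.1332  (Lockheed)
  w_3 = 0.043158·0.6768 + 0.004540·15.9486 = 0.1016  (Honeywell)
  w_4 = 0.043158·0.9103 + 0.004540·16.6143 = 0.1147  (Boeing)
  w_5 = 0.043158·2.3760 + 0.004540·15.3111 = 0.1721  (Starbucks)
  w_6 = 0.043158·1.1716 + 0.004540·12.2991 = 0.1064  (Alcoa)
Σw_i=1.0000  μᵀw=0.1230
σ²=wᵀΣw=λ₁·μ_p+λ₂ = 0.043158·0.123 + 0.004540 = 0.009848 ≈ 0.0098

0.0098


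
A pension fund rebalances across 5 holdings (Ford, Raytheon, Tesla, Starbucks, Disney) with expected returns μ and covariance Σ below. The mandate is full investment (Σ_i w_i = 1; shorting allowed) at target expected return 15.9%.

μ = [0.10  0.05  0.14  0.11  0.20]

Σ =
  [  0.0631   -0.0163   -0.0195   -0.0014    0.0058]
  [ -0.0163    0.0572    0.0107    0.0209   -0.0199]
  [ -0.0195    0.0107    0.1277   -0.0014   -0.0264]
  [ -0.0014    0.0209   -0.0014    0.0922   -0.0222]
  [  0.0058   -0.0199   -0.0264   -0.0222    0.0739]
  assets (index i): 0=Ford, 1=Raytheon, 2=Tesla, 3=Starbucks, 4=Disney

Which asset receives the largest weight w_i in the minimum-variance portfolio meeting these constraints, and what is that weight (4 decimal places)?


p=Σ⁻¹μ = [2.4270  1.9994  2.2326  1.8736  4.4147]
q=Σ⁻¹𝟙 = [25.2961  27.1486  15.3290  12.0385  27.9497]
a=μᵀp=1.744264  b=𝟙ᵀp=12.947261  c=𝟙ᵀq=107.761808  D=ac−b²=20.333479
λ₁=(c·0.159−b)/D = (107.761808·0.159−12.947261)/20.333479 = 0.205910
λ₂=(a−b·0.159)/D = (1.744264−12.947261·0.159)/20.333479 = -0.015460
w* = 0.205910·p + -0.015460·q:
  w_0 = 0.205910·2.4270 + -0.015460·25.2961 = 0.1087  (Ford)
  w_1 = 0.205910·1.9994 + -0.015460·27.1486 = -0.0080  (Raytheon)
  w_2 = 0.205910·2.2326 + -0.015460·15.3290 = 0.2227  (Tesla)
  w_3 = 0.205910·1.8736 + -0.015460·12.0385 = 0.1997  (Starbucks)
  w_4 = 0.205910·4.4147 + -0.015460·27.9497 = 0.4769  (Disney)
Σw_i=1.0000  μᵀw=0.1590
σ²=wᵀΣw=λ₁·μ_p+λ₂ = 0.205910·0.159 + -0.015460 = 0.017280 ≈ 0.0173

Disney (0.4769)


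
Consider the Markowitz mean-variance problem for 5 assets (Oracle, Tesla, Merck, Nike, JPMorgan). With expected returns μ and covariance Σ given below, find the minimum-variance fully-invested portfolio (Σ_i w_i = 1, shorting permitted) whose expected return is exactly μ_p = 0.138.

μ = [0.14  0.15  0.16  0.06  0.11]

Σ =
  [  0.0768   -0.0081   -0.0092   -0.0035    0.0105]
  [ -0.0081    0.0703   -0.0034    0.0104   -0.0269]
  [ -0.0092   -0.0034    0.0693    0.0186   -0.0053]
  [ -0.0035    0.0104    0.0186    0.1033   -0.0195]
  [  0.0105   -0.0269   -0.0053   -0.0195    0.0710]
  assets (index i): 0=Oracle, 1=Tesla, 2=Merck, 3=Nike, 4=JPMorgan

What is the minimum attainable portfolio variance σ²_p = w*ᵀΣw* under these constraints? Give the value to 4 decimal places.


0.0116

u=Σ⁻¹μ = [2.1686  3.5835  2.9089  0.3153  2.8900]
v=Σ⁻¹𝟙 = [14.6747  25.0088  17.0232  9.3575  25.2302]
a=μᵀu=1.643365  b=𝟙ᵀu=11.866271  c=𝟙ᵀv=91.294457  D=ac−b²=9.221761
λ₁=(c·0.138−b)/D = (91.294457·0.138−11.866271)/9.221761 = 0.079417
λ₂=(a−b·0.138)/D = (1.643365−11.866271·0.138)/9.221761 = 0.000631
w* = 0.079417·u + 0.000631·v:
  w_0 = 0.079417·2.1686 + 0.000631·14.6747 = 0.1815  (Oracle)
  w_1 = 0.079417·3.5835 + 0.000631·25.0088 = 0.3004  (Tesla)
  w_2 = 0.079417·2.9089 + 0.000631·17.0232 = 0.2418  (Merck)
  w_3 = 0.079417·0.3153 + 0.000631·9.3575 = 0.0309  (Nike)
  w_4 = 0.079417·2.8900 + 0.000631·25.2302 = 0.2454  (JPMorgan)
Σw_i=1.0000  μᵀw=0.1380
σ²=wᵀΣw=λ₁·μ_p+λ₂ = 0.079417·0.138 + 0.000631 = 0.011591 ≈ 0.0116


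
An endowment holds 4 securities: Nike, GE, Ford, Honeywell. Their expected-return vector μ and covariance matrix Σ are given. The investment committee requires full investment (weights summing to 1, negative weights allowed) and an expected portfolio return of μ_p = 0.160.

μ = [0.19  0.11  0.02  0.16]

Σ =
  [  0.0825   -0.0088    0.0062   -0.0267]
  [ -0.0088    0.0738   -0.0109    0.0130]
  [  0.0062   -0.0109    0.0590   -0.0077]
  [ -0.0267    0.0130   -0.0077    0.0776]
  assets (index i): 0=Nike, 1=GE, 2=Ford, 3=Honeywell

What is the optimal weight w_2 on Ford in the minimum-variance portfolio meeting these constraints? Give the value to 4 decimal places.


g=Σ⁻¹μ = [3.3969  1.4539  0.6489  3.0515]
h=Σ⁻¹𝟙 = [18.2615  15.4518  20.3118  18.5968]
a=μᵀg=1.306551  b=𝟙ᵀg=8.551112  c=𝟙ᵀh=72.621952  D=ac−b²=21.762764
λ₁=(c·0.160−b)/D = (72.621952·0.160−8.551112)/21.762764 = 0.140993
λ₂=(a−b·0.160)/D = (1.306551−8.551112·0.160)/21.762764 = -0.002832
w* = 0.140993·g + -0.002832·h:
  w_0 = 0.140993·3.3969 + -0.002832·18.2615 = 0.4272  (Nike)
  w_1 = 0.140993·1.4539 + -0.002832·15.4518 = 0.1612  (GE)
  w_2 = 0.140993·0.6489 + -0.002832·20.3118 = 0.0340  (Ford)
  w_3 = 0.140993·3.0515 + -0.002832·18.5968 = 0.3776  (Honeywell)
Σw_i=1.0000  μᵀw=0.1600
σ²=wᵀΣw=λ₁·μ_p+λ₂ = 0.140993·0.160 + -0.002832 = 0.019727 ≈ 0.0197

0.0340


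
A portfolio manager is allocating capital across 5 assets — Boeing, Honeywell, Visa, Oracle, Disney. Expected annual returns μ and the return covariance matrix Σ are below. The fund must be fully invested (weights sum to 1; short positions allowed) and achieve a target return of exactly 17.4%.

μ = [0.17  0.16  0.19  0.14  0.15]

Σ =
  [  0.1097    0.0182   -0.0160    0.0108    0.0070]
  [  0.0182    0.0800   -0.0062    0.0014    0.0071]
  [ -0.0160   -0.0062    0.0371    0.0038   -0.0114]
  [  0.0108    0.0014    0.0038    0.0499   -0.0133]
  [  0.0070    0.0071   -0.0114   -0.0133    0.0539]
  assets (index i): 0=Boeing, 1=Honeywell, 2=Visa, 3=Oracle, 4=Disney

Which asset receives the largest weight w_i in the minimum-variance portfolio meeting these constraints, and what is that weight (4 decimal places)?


Visa (0.5225)

g=Σ⁻¹μ = [1.7288  1.7052  7.2592  3.0635  4.6251]
h=Σ⁻¹𝟙 = [8.9787  10.4555  39.4507  22.7890  29.9767]
a=μᵀg=3.068642  b=𝟙ᵀg=18.381858  c=𝟙ᵀh=111.650615  D=ac−b²=4.722999
λ₁=(c·0.174−b)/D = (111.650615·0.174−18.381858)/4.722999 = 0.221332
λ₂=(a−b·0.174)/D = (3.068642−18.381858·0.174)/4.722999 = -0.027483
w* = 0.221332·g + -0.027483·h:
  w_0 = 0.221332·1.7288 + -0.027483·8.9787 = 0.1359  (Boeing)
  w_1 = 0.221332·1.7052 + -0.027483·10.4555 = 0.0901  (Honeywell)
  w_2 = 0.221332·7.2592 + -0.027483·39.4507 = 0.5225  (Visa)
  w_3 = 0.221332·3.0635 + -0.027483·22.7890 = 0.0517  (Oracle)
  w_4 = 0.221332·4.6251 + -0.027483·29.9767 = 0.1998  (Disney)
Σw_i=1.0000  μᵀw=0.1740
σ²=wᵀΣw=λ₁·μ_p+λ₂ = 0.221332·0.174 + -0.027483 = 0.011029 ≈ 0.0110


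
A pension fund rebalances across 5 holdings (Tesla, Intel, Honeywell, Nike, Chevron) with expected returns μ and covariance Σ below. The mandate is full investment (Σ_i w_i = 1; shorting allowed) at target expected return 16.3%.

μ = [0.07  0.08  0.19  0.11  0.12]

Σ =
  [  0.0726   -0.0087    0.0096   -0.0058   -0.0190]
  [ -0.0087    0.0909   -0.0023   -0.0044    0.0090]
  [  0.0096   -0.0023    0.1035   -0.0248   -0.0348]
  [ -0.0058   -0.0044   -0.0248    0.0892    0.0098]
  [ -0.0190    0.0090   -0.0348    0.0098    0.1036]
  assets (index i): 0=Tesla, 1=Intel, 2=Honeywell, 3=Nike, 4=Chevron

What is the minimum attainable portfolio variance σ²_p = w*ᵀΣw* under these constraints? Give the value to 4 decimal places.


0.0318

p=Σ⁻¹μ = [1.4078  0.9723  2.9078  1.9477  2.1245]
q=Σ⁻¹𝟙 = [18.4993  12.3777  17.5802  16.1156  16.3508]
a=μᵀp=1.198012  b=𝟙ᵀp=9.360216  c=𝟙ᵀq=80.923600  D=ac−b²=9.333765
λ₁=(c·0.163−b)/D = (80.923600·0.163−9.360216)/9.333765 = 0.410374
λ₂=(a−b·0.163)/D = (1.198012−9.360216·0.163)/9.333765 = -0.035109
w* = 0.410374·p + -0.035109·q:
  w_0 = 0.410374·1.4078 + -0.035109·18.4993 = -0.0718  (Tesla)
  w_1 = 0.410374·0.9723 + -0.035109·12.3777 = -0.0356  (Intel)
  w_2 = 0.410374·2.9078 + -0.035109·17.5802 = 0.5761  (Honeywell)
  w_3 = 0.410374·1.9477 + -0.035109·16.1156 = 0.2335  (Nike)
  w_4 = 0.410374·2.1245 + -0.035109·16.3508 = 0.2978  (Chevron)
Σw_i=1.0000  μᵀw=0.1630
σ²=wᵀΣw=λ₁·μ_p+λ₂ = 0.410374·0.163 + -0.035109 = 0.031781 ≈ 0.0318


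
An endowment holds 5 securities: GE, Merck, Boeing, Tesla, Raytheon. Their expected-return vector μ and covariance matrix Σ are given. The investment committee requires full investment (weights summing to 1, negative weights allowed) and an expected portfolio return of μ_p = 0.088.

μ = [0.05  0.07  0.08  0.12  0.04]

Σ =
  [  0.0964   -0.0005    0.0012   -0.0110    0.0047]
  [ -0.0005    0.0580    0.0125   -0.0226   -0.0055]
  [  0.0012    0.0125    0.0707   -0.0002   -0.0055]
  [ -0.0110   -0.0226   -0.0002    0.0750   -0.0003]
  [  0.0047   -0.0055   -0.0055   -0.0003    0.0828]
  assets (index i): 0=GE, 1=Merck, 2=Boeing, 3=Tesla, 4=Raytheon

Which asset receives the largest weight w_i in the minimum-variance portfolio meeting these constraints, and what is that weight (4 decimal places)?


Tesla (0.4078)

p=Σ⁻¹μ = [0.7523  1.9998  0.8212  2.3177  0.6362]
q=Σ⁻¹𝟙 = [12.3033  25.2725  10.6088  22.8369  13.8451]
a=μᵀp=0.546868  b=𝟙ᵀp=6.527182  c=𝟙ᵀq=84.866654  D=ac−b²=3.806784
λ₁=(c·0.088−b)/D = (84.866654·0.088−6.527182)/3.806784 = 0.247212
λ₂=(a−b·0.088)/D = (0.546868−6.527182·0.088)/3.806784 = -0.007230
w* = 0.247212·p + -0.007230·q:
  w_0 = 0.247212·0.7523 + -0.007230·12.3033 = 0.0970  (GE)
  w_1 = 0.247212·1.9998 + -0.007230·25.2725 = 0.3117  (Merck)
  w_2 = 0.247212·0.8212 + -0.007230·10.6088 = 0.1263  (Boeing)
  w_3 = 0.247212·2.3177 + -0.007230·22.8369 = 0.4078  (Tesla)
  w_4 = 0.247212·0.6362 + -0.007230·13.8451 = 0.0572  (Raytheon)
Σw_i=1.0000  μᵀw=0.0880
σ²=wᵀΣw=λ₁·μ_p+λ₂ = 0.247212·0.088 + -0.007230 = 0.014525 ≈ 0.0145


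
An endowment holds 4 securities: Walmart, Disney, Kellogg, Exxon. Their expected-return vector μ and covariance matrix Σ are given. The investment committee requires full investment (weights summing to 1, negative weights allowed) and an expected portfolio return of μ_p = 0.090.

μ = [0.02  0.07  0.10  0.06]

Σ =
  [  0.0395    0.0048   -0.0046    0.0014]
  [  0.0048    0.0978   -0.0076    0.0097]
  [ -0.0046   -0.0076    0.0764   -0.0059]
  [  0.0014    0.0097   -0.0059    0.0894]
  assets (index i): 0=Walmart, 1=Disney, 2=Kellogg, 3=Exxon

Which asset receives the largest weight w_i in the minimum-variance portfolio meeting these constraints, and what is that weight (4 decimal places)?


Kellogg (0.5903)

x=Σ⁻¹μ = [0.5640  0.7348  1.4684  0.6795]
y=Σ⁻¹𝟙 = [25.7269  9.1576  16.3885  10.8708]
a=μᵀx=0.250326  b=𝟙ᵀx=3.446664  c=𝟙ᵀy=62.143728  D=ac−b²=3.676708
λ₁=(c·0.090−b)/D = (62.143728·0.090−3.446664)/3.676708 = 0.583748
λ₂=(a−b·0.090)/D = (0.250326−3.446664·0.090)/3.676708 = -0.016285
w* = 0.583748·x + -0.016285·y:
  w_0 = 0.583748·0.5640 + -0.016285·25.7269 = -0.0897  (Walmart)
  w_1 = 0.583748·0.7348 + -0.016285·9.1576 = 0.2798  (Disney)
  w_2 = 0.583748·1.4684 + -0.016285·16.3885 = 0.5903  (Kellogg)
  w_3 = 0.583748·0.6795 + -0.016285·10.8708 = 0.2196  (Exxon)
Σw_i=1.0000  μᵀw=0.0900
σ²=wᵀΣw=λ₁·μ_p+λ₂ = 0.583748·0.090 + -0.016285 = 0.036253 ≈ 0.0363


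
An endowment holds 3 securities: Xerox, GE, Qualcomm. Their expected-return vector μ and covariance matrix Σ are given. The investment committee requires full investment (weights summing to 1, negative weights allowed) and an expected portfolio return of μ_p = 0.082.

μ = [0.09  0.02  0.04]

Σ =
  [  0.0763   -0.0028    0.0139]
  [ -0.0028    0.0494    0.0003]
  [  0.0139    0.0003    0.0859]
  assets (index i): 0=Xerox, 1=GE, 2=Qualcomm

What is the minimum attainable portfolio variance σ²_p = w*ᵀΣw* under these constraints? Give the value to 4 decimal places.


0.0592

u=Σ⁻¹μ = [1.1460  0.4681  0.2786]
v=Σ⁻¹𝟙 = [12.1219  20.8716  9.6070]
a=μᵀu=0.123644  b=𝟙ᵀu=1.892687  c=𝟙ᵀv=42.600599  D=ac−b²=1.685050
λ₁=(c·0.082−b)/D = (42.600599·0.082−1.892687)/1.685050 = 0.949860
λ₂=(a−b·0.082)/D = (0.123644−1.892687·0.082)/1.685050 = -0.018727
w* = 0.949860·u + -0.018727·v:
  w_0 = 0.949860·1.1460 + -0.018727·12.1219 = 0.8615  (Xerox)
  w_1 = 0.949860·0.4681 + -0.018727·20.8716 = 0.0538  (GE)
  w_2 = 0.949860·0.2786 + -0.018727·9.6070 = 0.0847  (Qualcomm)
Σw_i=1.0000  μᵀw=0.0820
σ²=wᵀΣw=λ₁·μ_p+λ₂ = 0.949860·0.082 + -0.018727 = 0.059161 ≈ 0.0592


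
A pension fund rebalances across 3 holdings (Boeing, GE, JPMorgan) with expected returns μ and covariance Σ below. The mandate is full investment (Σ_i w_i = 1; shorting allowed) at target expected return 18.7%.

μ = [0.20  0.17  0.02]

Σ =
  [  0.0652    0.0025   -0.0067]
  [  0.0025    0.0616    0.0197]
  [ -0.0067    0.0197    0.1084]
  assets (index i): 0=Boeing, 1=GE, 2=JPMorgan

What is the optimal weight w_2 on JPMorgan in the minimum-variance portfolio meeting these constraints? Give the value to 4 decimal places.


-0.0075

u=Σ⁻¹μ = [2.9525  2.6782  -0.1197]
v=Σ⁻¹𝟙 = [15.6377  13.1012  7.8107]
a=μᵀu=1.043398  b=𝟙ᵀu=5.510963  c=𝟙ᵀv=36.549617  D=ac−b²=7.765093
λ₁=(c·0.187−b)/D = (36.549617·0.187−5.510963)/7.765093 = 0.170483
λ₂=(a−b·0.187)/D = (1.043398−5.510963·0.187)/7.765093 = 0.001655
w* = 0.170483·u + 0.001655·v:
  w_0 = 0.170483·2.9525 + 0.001655·15.6377 = 0.5292  (Boeing)
  w_1 = 0.170483·2.6782 + 0.001655·13.1012 = 0.4783  (GE)
  w_2 = 0.170483·-0.1197 + 0.001655·7.8107 = -0.0075  (JPMorgan)
Σw_i=1.0000  μᵀw=0.1870
σ²=wᵀΣw=λ₁·μ_p+λ₂ = 0.170483·0.187 + 0.001655 = 0.033535 ≈ 0.0335


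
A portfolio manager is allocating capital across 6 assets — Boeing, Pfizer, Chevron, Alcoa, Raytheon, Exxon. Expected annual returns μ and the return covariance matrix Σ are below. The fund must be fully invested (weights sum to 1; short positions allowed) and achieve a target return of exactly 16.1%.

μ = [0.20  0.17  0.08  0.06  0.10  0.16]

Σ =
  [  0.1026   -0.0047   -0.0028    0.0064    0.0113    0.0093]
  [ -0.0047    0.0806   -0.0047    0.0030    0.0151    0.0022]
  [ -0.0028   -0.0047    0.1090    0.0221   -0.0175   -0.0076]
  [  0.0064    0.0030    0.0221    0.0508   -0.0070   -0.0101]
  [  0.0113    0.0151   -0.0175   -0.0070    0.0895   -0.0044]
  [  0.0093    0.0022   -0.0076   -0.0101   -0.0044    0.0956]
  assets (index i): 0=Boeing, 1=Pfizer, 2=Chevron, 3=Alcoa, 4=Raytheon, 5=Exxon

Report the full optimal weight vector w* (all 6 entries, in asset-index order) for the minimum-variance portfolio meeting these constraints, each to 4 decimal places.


0.2885  0.3114  0.1086  0.0101  0.0659  0.2156

x=Σ⁻¹μ = [1.7640  2.0224  0.9467  0.8811  0.8892  1.6648]
y=Σ⁻¹𝟙 = [6.7449  9.9378  8.8918  18.6490  12.4727  12.8266]
a=μᵀx=1.180498  b=𝟙ᵀx=8.168210  c=𝟙ᵀy=69.522767  D=ac−b²=15.351814
λ₁=(c·0.161−b)/D = (69.522767·0.161−8.168210)/15.351814 = 0.197042
λ₂=(a−b·0.161)/D = (1.180498−8.168210·0.161)/15.351814 = -0.008767
w* = 0.197042·x + -0.008767·y:
  w_0 = 0.197042·1.7640 + -0.008767·6.7449 = 0.2885  (Boeing)
  w_1 = 0.197042·2.0224 + -0.008767·9.9378 = 0.3114  (Pfizer)
  w_2 = 0.197042·0.9467 + -0.008767·8.8918 = 0.1086  (Chevron)
  w_3 = 0.197042·0.8811 + -0.008767·18.6490 = 0.0101  (Alcoa)
  w_4 = 0.197042·0.8892 + -0.008767·12.4727 = 0.0659  (Raytheon)
  w_5 = 0.197042·1.6648 + -0.008767·12.8266 = 0.2156  (Exxon)
Σw_i=1.0000  μᵀw=0.1610
σ²=wᵀΣw=λ₁·μ_p+λ₂ = 0.197042·0.161 + -0.008767 = 0.022957 ≈ 0.0230


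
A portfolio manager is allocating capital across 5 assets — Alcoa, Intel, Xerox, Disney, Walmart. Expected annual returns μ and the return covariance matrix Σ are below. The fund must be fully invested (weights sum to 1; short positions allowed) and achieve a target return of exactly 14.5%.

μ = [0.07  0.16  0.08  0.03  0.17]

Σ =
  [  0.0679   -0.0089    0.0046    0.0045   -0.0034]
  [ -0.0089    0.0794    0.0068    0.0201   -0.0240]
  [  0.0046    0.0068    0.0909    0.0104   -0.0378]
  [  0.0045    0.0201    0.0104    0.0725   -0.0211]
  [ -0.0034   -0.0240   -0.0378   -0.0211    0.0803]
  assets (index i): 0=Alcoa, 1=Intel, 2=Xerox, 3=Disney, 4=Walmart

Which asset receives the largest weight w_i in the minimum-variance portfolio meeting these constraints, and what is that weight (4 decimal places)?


Walmart (0.4091)

p=Σ⁻¹μ = [1.4855  3.1985  2.3225  0.3601  4.3238]
q=Σ⁻¹𝟙 = [16.4941  18.8625  20.5123  13.9421  32.1087]
a=μᵀp=1.547391  b=𝟙ᵀp=11.690316  c=𝟙ᵀq=101.919763  D=ac−b²=21.046278
λ₁=(c·0.145−b)/D = (101.919763·0.145−11.690316)/21.046278 = 0.146727
λ₂=(a−b·0.145)/D = (1.547391−11.690316·0.145)/21.046278 = -0.007018
w* = 0.146727·p + -0.007018·q:
  w_0 = 0.146727·1.4855 + -0.007018·16.4941 = 0.1022  (Alcoa)
  w_1 = 0.146727·3.1985 + -0.007018·18.8625 = 0.3369  (Intel)
  w_2 = 0.146727·2.3225 + -0.007018·20.5123 = 0.1968  (Xerox)
  w_3 = 0.146727·0.3601 + -0.007018·13.9421 = -0.0450  (Disney)
  w_4 = 0.146727·4.3238 + -0.007018·32.1087 = 0.4091  (Walmart)
Σw_i=1.0000  μᵀw=0.1450
σ²=wᵀΣw=λ₁·μ_p+λ₂ = 0.146727·0.145 + -0.007018 = 0.014257 ≈ 0.0143


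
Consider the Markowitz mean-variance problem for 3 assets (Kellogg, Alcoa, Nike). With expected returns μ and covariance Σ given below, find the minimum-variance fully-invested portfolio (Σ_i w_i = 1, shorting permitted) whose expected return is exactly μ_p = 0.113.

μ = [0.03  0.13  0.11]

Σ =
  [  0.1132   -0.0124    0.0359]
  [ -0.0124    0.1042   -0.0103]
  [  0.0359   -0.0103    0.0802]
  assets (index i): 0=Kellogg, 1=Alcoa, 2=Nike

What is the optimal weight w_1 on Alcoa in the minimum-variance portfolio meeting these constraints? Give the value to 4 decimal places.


0.4463

x=Σ⁻¹μ = [-0.0863  1.3944  1.5893]
y=Σ⁻¹𝟙 = [6.6067  11.4689  10.9844]
a=μᵀx=0.353508  b=𝟙ᵀx=2.897447  c=𝟙ᵀy=29.060011  D=ac−b²=1.877746
λ₁=(c·0.113−b)/D = (29.060011·0.113−2.897447)/1.877746 = 0.205744
λ₂=(a−b·0.113)/D = (0.353508−2.897447·0.113)/1.877746 = 0.013898
w* = 0.205744·x + 0.013898·y:
  w_0 = 0.205744·-0.0863 + 0.013898·6.6067 = 0.0741  (Kellogg)
  w_1 = 0.205744·1.3944 + 0.013898·11.4689 = 0.4463  (Alcoa)
  w_2 = 0.205744·1.5893 + 0.013898·10.9844 = 0.4796  (Nike)
Σw_i=1.0000  μᵀw=0.1130
σ²=wᵀΣw=λ₁·μ_p+λ₂ = 0.205744·0.113 + 0.013898 = 0.037147 ≈ 0.0371


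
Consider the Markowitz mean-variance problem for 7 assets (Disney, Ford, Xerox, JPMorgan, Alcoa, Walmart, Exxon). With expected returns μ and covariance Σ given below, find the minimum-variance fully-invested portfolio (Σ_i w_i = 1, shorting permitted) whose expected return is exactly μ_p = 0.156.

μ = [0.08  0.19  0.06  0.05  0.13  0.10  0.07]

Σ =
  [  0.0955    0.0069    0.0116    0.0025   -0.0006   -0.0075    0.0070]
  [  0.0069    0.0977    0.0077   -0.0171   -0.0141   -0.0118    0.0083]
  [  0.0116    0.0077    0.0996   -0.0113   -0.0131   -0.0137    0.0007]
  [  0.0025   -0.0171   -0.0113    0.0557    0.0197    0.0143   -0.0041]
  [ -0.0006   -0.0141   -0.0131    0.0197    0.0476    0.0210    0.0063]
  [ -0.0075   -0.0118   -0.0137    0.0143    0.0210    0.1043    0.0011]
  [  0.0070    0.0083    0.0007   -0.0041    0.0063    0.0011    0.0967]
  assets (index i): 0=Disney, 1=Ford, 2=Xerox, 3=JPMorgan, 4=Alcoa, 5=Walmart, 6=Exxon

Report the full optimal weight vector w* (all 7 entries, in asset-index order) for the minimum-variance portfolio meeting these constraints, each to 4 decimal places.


u=Σ⁻¹μ = [0.5902  2.4391  0.9128  0.5344  3.1519  0.6863  0.2747]
v=Σ⁻¹𝟙 = [7.4817  14.4336  13.2909  17.1930  17.5438  7.5309  7.9649]
a=μᵀu=1.089734  b=𝟙ᵀu=8.589345  c=𝟙ᵀv=85.438787  D=ac−b²=19.328686
λ₁=(c·0.156−b)/D = (85.438787·0.156−8.589345)/19.328686 = 0.245185
λ₂=(a−b·0.156)/D = (1.089734−8.589345·0.156)/19.328686 = -0.012945
w* = 0.245185·u + -0.012945·v:
  w_0 = 0.245185·0.5902 + -0.012945·7.4817 = 0.0479  (Disney)
  w_1 = 0.245185·2.4391 + -0.012945·14.4336 = 0.4112  (Ford)
  w_2 = 0.245185·0.9128 + -0.012945·13.2909 = 0.0518  (Xerox)
  w_3 = 0.245185·0.5344 + -0.012945·17.1930 = -0.0915  (JPMorgan)
  w_4 = 0.245185·3.1519 + -0.012945·17.5438 = 0.5457  (Alcoa)
  w_5 = 0.245185·0.6863 + -0.012945·7.5309 = 0.0708  (Walmart)
  w_6 = 0.245185·0.2747 + -0.012945·7.9649 = -0.0357  (Exxon)
Σw_i=1.0000  μᵀw=0.1560
σ²=wᵀΣw=λ₁·μ_p+λ₂ = 0.245185·0.156 + -0.012945 = 0.025304 ≈ 0.0253

0.0479  0.4112  0.0518  -0.0915  0.5457  0.0708  -0.0357
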